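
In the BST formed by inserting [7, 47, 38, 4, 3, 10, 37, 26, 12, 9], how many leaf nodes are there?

Tree built from: [7, 47, 38, 4, 3, 10, 37, 26, 12, 9]
Tree (level-order array): [7, 4, 47, 3, None, 38, None, None, None, 10, None, 9, 37, None, None, 26, None, 12]
Rule: A leaf has 0 children.
Per-node child counts:
  node 7: 2 child(ren)
  node 4: 1 child(ren)
  node 3: 0 child(ren)
  node 47: 1 child(ren)
  node 38: 1 child(ren)
  node 10: 2 child(ren)
  node 9: 0 child(ren)
  node 37: 1 child(ren)
  node 26: 1 child(ren)
  node 12: 0 child(ren)
Matching nodes: [3, 9, 12]
Count of leaf nodes: 3


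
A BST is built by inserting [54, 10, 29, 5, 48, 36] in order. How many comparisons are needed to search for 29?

Search path for 29: 54 -> 10 -> 29
Found: True
Comparisons: 3


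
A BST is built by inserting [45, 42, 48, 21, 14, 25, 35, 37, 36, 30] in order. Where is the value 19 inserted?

Starting tree (level order): [45, 42, 48, 21, None, None, None, 14, 25, None, None, None, 35, 30, 37, None, None, 36]
Insertion path: 45 -> 42 -> 21 -> 14
Result: insert 19 as right child of 14
Final tree (level order): [45, 42, 48, 21, None, None, None, 14, 25, None, 19, None, 35, None, None, 30, 37, None, None, 36]


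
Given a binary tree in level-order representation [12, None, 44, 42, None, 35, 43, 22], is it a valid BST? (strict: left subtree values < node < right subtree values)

Level-order array: [12, None, 44, 42, None, 35, 43, 22]
Validate using subtree bounds (lo, hi): at each node, require lo < value < hi,
then recurse left with hi=value and right with lo=value.
Preorder trace (stopping at first violation):
  at node 12 with bounds (-inf, +inf): OK
  at node 44 with bounds (12, +inf): OK
  at node 42 with bounds (12, 44): OK
  at node 35 with bounds (12, 42): OK
  at node 22 with bounds (12, 35): OK
  at node 43 with bounds (42, 44): OK
No violation found at any node.
Result: Valid BST


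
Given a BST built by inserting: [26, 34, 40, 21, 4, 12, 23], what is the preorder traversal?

Tree insertion order: [26, 34, 40, 21, 4, 12, 23]
Tree (level-order array): [26, 21, 34, 4, 23, None, 40, None, 12]
Preorder traversal: [26, 21, 4, 12, 23, 34, 40]


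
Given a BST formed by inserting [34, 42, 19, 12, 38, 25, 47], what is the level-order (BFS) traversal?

Tree insertion order: [34, 42, 19, 12, 38, 25, 47]
Tree (level-order array): [34, 19, 42, 12, 25, 38, 47]
BFS from the root, enqueuing left then right child of each popped node:
  queue [34] -> pop 34, enqueue [19, 42], visited so far: [34]
  queue [19, 42] -> pop 19, enqueue [12, 25], visited so far: [34, 19]
  queue [42, 12, 25] -> pop 42, enqueue [38, 47], visited so far: [34, 19, 42]
  queue [12, 25, 38, 47] -> pop 12, enqueue [none], visited so far: [34, 19, 42, 12]
  queue [25, 38, 47] -> pop 25, enqueue [none], visited so far: [34, 19, 42, 12, 25]
  queue [38, 47] -> pop 38, enqueue [none], visited so far: [34, 19, 42, 12, 25, 38]
  queue [47] -> pop 47, enqueue [none], visited so far: [34, 19, 42, 12, 25, 38, 47]
Result: [34, 19, 42, 12, 25, 38, 47]


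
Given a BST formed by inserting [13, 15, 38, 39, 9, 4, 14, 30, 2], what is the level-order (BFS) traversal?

Tree insertion order: [13, 15, 38, 39, 9, 4, 14, 30, 2]
Tree (level-order array): [13, 9, 15, 4, None, 14, 38, 2, None, None, None, 30, 39]
BFS from the root, enqueuing left then right child of each popped node:
  queue [13] -> pop 13, enqueue [9, 15], visited so far: [13]
  queue [9, 15] -> pop 9, enqueue [4], visited so far: [13, 9]
  queue [15, 4] -> pop 15, enqueue [14, 38], visited so far: [13, 9, 15]
  queue [4, 14, 38] -> pop 4, enqueue [2], visited so far: [13, 9, 15, 4]
  queue [14, 38, 2] -> pop 14, enqueue [none], visited so far: [13, 9, 15, 4, 14]
  queue [38, 2] -> pop 38, enqueue [30, 39], visited so far: [13, 9, 15, 4, 14, 38]
  queue [2, 30, 39] -> pop 2, enqueue [none], visited so far: [13, 9, 15, 4, 14, 38, 2]
  queue [30, 39] -> pop 30, enqueue [none], visited so far: [13, 9, 15, 4, 14, 38, 2, 30]
  queue [39] -> pop 39, enqueue [none], visited so far: [13, 9, 15, 4, 14, 38, 2, 30, 39]
Result: [13, 9, 15, 4, 14, 38, 2, 30, 39]


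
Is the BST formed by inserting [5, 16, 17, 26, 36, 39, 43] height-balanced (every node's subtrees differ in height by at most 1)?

Tree (level-order array): [5, None, 16, None, 17, None, 26, None, 36, None, 39, None, 43]
Definition: a tree is height-balanced if, at every node, |h(left) - h(right)| <= 1 (empty subtree has height -1).
Bottom-up per-node check:
  node 43: h_left=-1, h_right=-1, diff=0 [OK], height=0
  node 39: h_left=-1, h_right=0, diff=1 [OK], height=1
  node 36: h_left=-1, h_right=1, diff=2 [FAIL (|-1-1|=2 > 1)], height=2
  node 26: h_left=-1, h_right=2, diff=3 [FAIL (|-1-2|=3 > 1)], height=3
  node 17: h_left=-1, h_right=3, diff=4 [FAIL (|-1-3|=4 > 1)], height=4
  node 16: h_left=-1, h_right=4, diff=5 [FAIL (|-1-4|=5 > 1)], height=5
  node 5: h_left=-1, h_right=5, diff=6 [FAIL (|-1-5|=6 > 1)], height=6
Node 36 violates the condition: |-1 - 1| = 2 > 1.
Result: Not balanced


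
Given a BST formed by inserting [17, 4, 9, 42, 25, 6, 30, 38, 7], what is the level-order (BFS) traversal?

Tree insertion order: [17, 4, 9, 42, 25, 6, 30, 38, 7]
Tree (level-order array): [17, 4, 42, None, 9, 25, None, 6, None, None, 30, None, 7, None, 38]
BFS from the root, enqueuing left then right child of each popped node:
  queue [17] -> pop 17, enqueue [4, 42], visited so far: [17]
  queue [4, 42] -> pop 4, enqueue [9], visited so far: [17, 4]
  queue [42, 9] -> pop 42, enqueue [25], visited so far: [17, 4, 42]
  queue [9, 25] -> pop 9, enqueue [6], visited so far: [17, 4, 42, 9]
  queue [25, 6] -> pop 25, enqueue [30], visited so far: [17, 4, 42, 9, 25]
  queue [6, 30] -> pop 6, enqueue [7], visited so far: [17, 4, 42, 9, 25, 6]
  queue [30, 7] -> pop 30, enqueue [38], visited so far: [17, 4, 42, 9, 25, 6, 30]
  queue [7, 38] -> pop 7, enqueue [none], visited so far: [17, 4, 42, 9, 25, 6, 30, 7]
  queue [38] -> pop 38, enqueue [none], visited so far: [17, 4, 42, 9, 25, 6, 30, 7, 38]
Result: [17, 4, 42, 9, 25, 6, 30, 7, 38]


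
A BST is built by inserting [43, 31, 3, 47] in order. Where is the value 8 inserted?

Starting tree (level order): [43, 31, 47, 3]
Insertion path: 43 -> 31 -> 3
Result: insert 8 as right child of 3
Final tree (level order): [43, 31, 47, 3, None, None, None, None, 8]


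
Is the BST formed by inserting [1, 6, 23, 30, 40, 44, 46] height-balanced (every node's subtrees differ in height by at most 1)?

Tree (level-order array): [1, None, 6, None, 23, None, 30, None, 40, None, 44, None, 46]
Definition: a tree is height-balanced if, at every node, |h(left) - h(right)| <= 1 (empty subtree has height -1).
Bottom-up per-node check:
  node 46: h_left=-1, h_right=-1, diff=0 [OK], height=0
  node 44: h_left=-1, h_right=0, diff=1 [OK], height=1
  node 40: h_left=-1, h_right=1, diff=2 [FAIL (|-1-1|=2 > 1)], height=2
  node 30: h_left=-1, h_right=2, diff=3 [FAIL (|-1-2|=3 > 1)], height=3
  node 23: h_left=-1, h_right=3, diff=4 [FAIL (|-1-3|=4 > 1)], height=4
  node 6: h_left=-1, h_right=4, diff=5 [FAIL (|-1-4|=5 > 1)], height=5
  node 1: h_left=-1, h_right=5, diff=6 [FAIL (|-1-5|=6 > 1)], height=6
Node 40 violates the condition: |-1 - 1| = 2 > 1.
Result: Not balanced


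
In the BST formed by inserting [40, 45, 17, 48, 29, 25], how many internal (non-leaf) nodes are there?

Tree built from: [40, 45, 17, 48, 29, 25]
Tree (level-order array): [40, 17, 45, None, 29, None, 48, 25]
Rule: An internal node has at least one child.
Per-node child counts:
  node 40: 2 child(ren)
  node 17: 1 child(ren)
  node 29: 1 child(ren)
  node 25: 0 child(ren)
  node 45: 1 child(ren)
  node 48: 0 child(ren)
Matching nodes: [40, 17, 29, 45]
Count of internal (non-leaf) nodes: 4


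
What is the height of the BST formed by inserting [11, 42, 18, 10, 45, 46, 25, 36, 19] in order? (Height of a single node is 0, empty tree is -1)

Insertion order: [11, 42, 18, 10, 45, 46, 25, 36, 19]
Tree (level-order array): [11, 10, 42, None, None, 18, 45, None, 25, None, 46, 19, 36]
Compute height bottom-up (empty subtree = -1):
  height(10) = 1 + max(-1, -1) = 0
  height(19) = 1 + max(-1, -1) = 0
  height(36) = 1 + max(-1, -1) = 0
  height(25) = 1 + max(0, 0) = 1
  height(18) = 1 + max(-1, 1) = 2
  height(46) = 1 + max(-1, -1) = 0
  height(45) = 1 + max(-1, 0) = 1
  height(42) = 1 + max(2, 1) = 3
  height(11) = 1 + max(0, 3) = 4
Height = 4


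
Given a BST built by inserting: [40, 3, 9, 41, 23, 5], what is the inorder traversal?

Tree insertion order: [40, 3, 9, 41, 23, 5]
Tree (level-order array): [40, 3, 41, None, 9, None, None, 5, 23]
Inorder traversal: [3, 5, 9, 23, 40, 41]


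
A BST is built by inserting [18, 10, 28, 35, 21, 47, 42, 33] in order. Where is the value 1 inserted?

Starting tree (level order): [18, 10, 28, None, None, 21, 35, None, None, 33, 47, None, None, 42]
Insertion path: 18 -> 10
Result: insert 1 as left child of 10
Final tree (level order): [18, 10, 28, 1, None, 21, 35, None, None, None, None, 33, 47, None, None, 42]


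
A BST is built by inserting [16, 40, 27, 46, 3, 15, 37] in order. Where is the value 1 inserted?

Starting tree (level order): [16, 3, 40, None, 15, 27, 46, None, None, None, 37]
Insertion path: 16 -> 3
Result: insert 1 as left child of 3
Final tree (level order): [16, 3, 40, 1, 15, 27, 46, None, None, None, None, None, 37]


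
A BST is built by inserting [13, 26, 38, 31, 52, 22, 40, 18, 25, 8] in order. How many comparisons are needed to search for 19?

Search path for 19: 13 -> 26 -> 22 -> 18
Found: False
Comparisons: 4


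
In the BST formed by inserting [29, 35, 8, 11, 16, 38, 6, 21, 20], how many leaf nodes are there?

Tree built from: [29, 35, 8, 11, 16, 38, 6, 21, 20]
Tree (level-order array): [29, 8, 35, 6, 11, None, 38, None, None, None, 16, None, None, None, 21, 20]
Rule: A leaf has 0 children.
Per-node child counts:
  node 29: 2 child(ren)
  node 8: 2 child(ren)
  node 6: 0 child(ren)
  node 11: 1 child(ren)
  node 16: 1 child(ren)
  node 21: 1 child(ren)
  node 20: 0 child(ren)
  node 35: 1 child(ren)
  node 38: 0 child(ren)
Matching nodes: [6, 20, 38]
Count of leaf nodes: 3


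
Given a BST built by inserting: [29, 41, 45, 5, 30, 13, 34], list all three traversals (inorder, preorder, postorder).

Tree insertion order: [29, 41, 45, 5, 30, 13, 34]
Tree (level-order array): [29, 5, 41, None, 13, 30, 45, None, None, None, 34]
Inorder (L, root, R): [5, 13, 29, 30, 34, 41, 45]
Preorder (root, L, R): [29, 5, 13, 41, 30, 34, 45]
Postorder (L, R, root): [13, 5, 34, 30, 45, 41, 29]


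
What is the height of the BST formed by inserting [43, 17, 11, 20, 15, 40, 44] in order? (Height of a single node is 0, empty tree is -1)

Insertion order: [43, 17, 11, 20, 15, 40, 44]
Tree (level-order array): [43, 17, 44, 11, 20, None, None, None, 15, None, 40]
Compute height bottom-up (empty subtree = -1):
  height(15) = 1 + max(-1, -1) = 0
  height(11) = 1 + max(-1, 0) = 1
  height(40) = 1 + max(-1, -1) = 0
  height(20) = 1 + max(-1, 0) = 1
  height(17) = 1 + max(1, 1) = 2
  height(44) = 1 + max(-1, -1) = 0
  height(43) = 1 + max(2, 0) = 3
Height = 3


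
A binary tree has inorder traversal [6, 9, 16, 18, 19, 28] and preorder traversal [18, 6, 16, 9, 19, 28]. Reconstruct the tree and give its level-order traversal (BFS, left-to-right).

Inorder:  [6, 9, 16, 18, 19, 28]
Preorder: [18, 6, 16, 9, 19, 28]
Algorithm: preorder visits root first, so consume preorder in order;
for each root, split the current inorder slice at that value into
left-subtree inorder and right-subtree inorder, then recurse.
Recursive splits:
  root=18; inorder splits into left=[6, 9, 16], right=[19, 28]
  root=6; inorder splits into left=[], right=[9, 16]
  root=16; inorder splits into left=[9], right=[]
  root=9; inorder splits into left=[], right=[]
  root=19; inorder splits into left=[], right=[28]
  root=28; inorder splits into left=[], right=[]
Reconstructed level-order: [18, 6, 19, 16, 28, 9]


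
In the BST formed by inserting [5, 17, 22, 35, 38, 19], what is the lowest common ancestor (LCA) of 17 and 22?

Tree insertion order: [5, 17, 22, 35, 38, 19]
Tree (level-order array): [5, None, 17, None, 22, 19, 35, None, None, None, 38]
In a BST, the LCA of p=17, q=22 is the first node v on the
root-to-leaf path with p <= v <= q (go left if both < v, right if both > v).
Walk from root:
  at 5: both 17 and 22 > 5, go right
  at 17: 17 <= 17 <= 22, this is the LCA
LCA = 17


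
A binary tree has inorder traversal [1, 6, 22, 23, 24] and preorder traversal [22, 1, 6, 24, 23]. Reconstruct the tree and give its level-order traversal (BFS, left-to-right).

Inorder:  [1, 6, 22, 23, 24]
Preorder: [22, 1, 6, 24, 23]
Algorithm: preorder visits root first, so consume preorder in order;
for each root, split the current inorder slice at that value into
left-subtree inorder and right-subtree inorder, then recurse.
Recursive splits:
  root=22; inorder splits into left=[1, 6], right=[23, 24]
  root=1; inorder splits into left=[], right=[6]
  root=6; inorder splits into left=[], right=[]
  root=24; inorder splits into left=[23], right=[]
  root=23; inorder splits into left=[], right=[]
Reconstructed level-order: [22, 1, 24, 6, 23]


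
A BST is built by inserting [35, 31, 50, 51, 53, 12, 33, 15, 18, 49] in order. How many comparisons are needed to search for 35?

Search path for 35: 35
Found: True
Comparisons: 1


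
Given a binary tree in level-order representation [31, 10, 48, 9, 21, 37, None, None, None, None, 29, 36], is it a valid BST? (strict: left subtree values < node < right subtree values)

Level-order array: [31, 10, 48, 9, 21, 37, None, None, None, None, 29, 36]
Validate using subtree bounds (lo, hi): at each node, require lo < value < hi,
then recurse left with hi=value and right with lo=value.
Preorder trace (stopping at first violation):
  at node 31 with bounds (-inf, +inf): OK
  at node 10 with bounds (-inf, 31): OK
  at node 9 with bounds (-inf, 10): OK
  at node 21 with bounds (10, 31): OK
  at node 29 with bounds (21, 31): OK
  at node 48 with bounds (31, +inf): OK
  at node 37 with bounds (31, 48): OK
  at node 36 with bounds (31, 37): OK
No violation found at any node.
Result: Valid BST


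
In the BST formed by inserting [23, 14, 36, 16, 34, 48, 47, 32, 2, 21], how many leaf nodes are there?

Tree built from: [23, 14, 36, 16, 34, 48, 47, 32, 2, 21]
Tree (level-order array): [23, 14, 36, 2, 16, 34, 48, None, None, None, 21, 32, None, 47]
Rule: A leaf has 0 children.
Per-node child counts:
  node 23: 2 child(ren)
  node 14: 2 child(ren)
  node 2: 0 child(ren)
  node 16: 1 child(ren)
  node 21: 0 child(ren)
  node 36: 2 child(ren)
  node 34: 1 child(ren)
  node 32: 0 child(ren)
  node 48: 1 child(ren)
  node 47: 0 child(ren)
Matching nodes: [2, 21, 32, 47]
Count of leaf nodes: 4


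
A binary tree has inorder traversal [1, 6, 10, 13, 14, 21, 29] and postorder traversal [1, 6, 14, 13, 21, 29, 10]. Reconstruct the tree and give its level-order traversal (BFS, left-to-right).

Inorder:   [1, 6, 10, 13, 14, 21, 29]
Postorder: [1, 6, 14, 13, 21, 29, 10]
Algorithm: postorder visits root last, so walk postorder right-to-left;
each value is the root of the current inorder slice — split it at that
value, recurse on the right subtree first, then the left.
Recursive splits:
  root=10; inorder splits into left=[1, 6], right=[13, 14, 21, 29]
  root=29; inorder splits into left=[13, 14, 21], right=[]
  root=21; inorder splits into left=[13, 14], right=[]
  root=13; inorder splits into left=[], right=[14]
  root=14; inorder splits into left=[], right=[]
  root=6; inorder splits into left=[1], right=[]
  root=1; inorder splits into left=[], right=[]
Reconstructed level-order: [10, 6, 29, 1, 21, 13, 14]


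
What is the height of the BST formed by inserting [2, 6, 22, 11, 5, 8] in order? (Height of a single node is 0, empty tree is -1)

Insertion order: [2, 6, 22, 11, 5, 8]
Tree (level-order array): [2, None, 6, 5, 22, None, None, 11, None, 8]
Compute height bottom-up (empty subtree = -1):
  height(5) = 1 + max(-1, -1) = 0
  height(8) = 1 + max(-1, -1) = 0
  height(11) = 1 + max(0, -1) = 1
  height(22) = 1 + max(1, -1) = 2
  height(6) = 1 + max(0, 2) = 3
  height(2) = 1 + max(-1, 3) = 4
Height = 4


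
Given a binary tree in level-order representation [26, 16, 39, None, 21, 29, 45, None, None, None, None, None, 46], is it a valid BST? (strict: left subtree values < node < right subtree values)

Level-order array: [26, 16, 39, None, 21, 29, 45, None, None, None, None, None, 46]
Validate using subtree bounds (lo, hi): at each node, require lo < value < hi,
then recurse left with hi=value and right with lo=value.
Preorder trace (stopping at first violation):
  at node 26 with bounds (-inf, +inf): OK
  at node 16 with bounds (-inf, 26): OK
  at node 21 with bounds (16, 26): OK
  at node 39 with bounds (26, +inf): OK
  at node 29 with bounds (26, 39): OK
  at node 45 with bounds (39, +inf): OK
  at node 46 with bounds (45, +inf): OK
No violation found at any node.
Result: Valid BST


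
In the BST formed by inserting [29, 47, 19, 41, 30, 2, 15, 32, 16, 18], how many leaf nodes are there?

Tree built from: [29, 47, 19, 41, 30, 2, 15, 32, 16, 18]
Tree (level-order array): [29, 19, 47, 2, None, 41, None, None, 15, 30, None, None, 16, None, 32, None, 18]
Rule: A leaf has 0 children.
Per-node child counts:
  node 29: 2 child(ren)
  node 19: 1 child(ren)
  node 2: 1 child(ren)
  node 15: 1 child(ren)
  node 16: 1 child(ren)
  node 18: 0 child(ren)
  node 47: 1 child(ren)
  node 41: 1 child(ren)
  node 30: 1 child(ren)
  node 32: 0 child(ren)
Matching nodes: [18, 32]
Count of leaf nodes: 2


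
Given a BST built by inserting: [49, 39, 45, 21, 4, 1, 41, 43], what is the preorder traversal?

Tree insertion order: [49, 39, 45, 21, 4, 1, 41, 43]
Tree (level-order array): [49, 39, None, 21, 45, 4, None, 41, None, 1, None, None, 43]
Preorder traversal: [49, 39, 21, 4, 1, 45, 41, 43]


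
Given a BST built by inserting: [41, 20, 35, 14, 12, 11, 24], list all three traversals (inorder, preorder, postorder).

Tree insertion order: [41, 20, 35, 14, 12, 11, 24]
Tree (level-order array): [41, 20, None, 14, 35, 12, None, 24, None, 11]
Inorder (L, root, R): [11, 12, 14, 20, 24, 35, 41]
Preorder (root, L, R): [41, 20, 14, 12, 11, 35, 24]
Postorder (L, R, root): [11, 12, 14, 24, 35, 20, 41]


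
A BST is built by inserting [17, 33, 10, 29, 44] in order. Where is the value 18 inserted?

Starting tree (level order): [17, 10, 33, None, None, 29, 44]
Insertion path: 17 -> 33 -> 29
Result: insert 18 as left child of 29
Final tree (level order): [17, 10, 33, None, None, 29, 44, 18]


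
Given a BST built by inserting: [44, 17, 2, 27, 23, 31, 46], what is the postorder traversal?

Tree insertion order: [44, 17, 2, 27, 23, 31, 46]
Tree (level-order array): [44, 17, 46, 2, 27, None, None, None, None, 23, 31]
Postorder traversal: [2, 23, 31, 27, 17, 46, 44]


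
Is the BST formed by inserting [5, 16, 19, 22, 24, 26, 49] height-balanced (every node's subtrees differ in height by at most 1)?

Tree (level-order array): [5, None, 16, None, 19, None, 22, None, 24, None, 26, None, 49]
Definition: a tree is height-balanced if, at every node, |h(left) - h(right)| <= 1 (empty subtree has height -1).
Bottom-up per-node check:
  node 49: h_left=-1, h_right=-1, diff=0 [OK], height=0
  node 26: h_left=-1, h_right=0, diff=1 [OK], height=1
  node 24: h_left=-1, h_right=1, diff=2 [FAIL (|-1-1|=2 > 1)], height=2
  node 22: h_left=-1, h_right=2, diff=3 [FAIL (|-1-2|=3 > 1)], height=3
  node 19: h_left=-1, h_right=3, diff=4 [FAIL (|-1-3|=4 > 1)], height=4
  node 16: h_left=-1, h_right=4, diff=5 [FAIL (|-1-4|=5 > 1)], height=5
  node 5: h_left=-1, h_right=5, diff=6 [FAIL (|-1-5|=6 > 1)], height=6
Node 24 violates the condition: |-1 - 1| = 2 > 1.
Result: Not balanced


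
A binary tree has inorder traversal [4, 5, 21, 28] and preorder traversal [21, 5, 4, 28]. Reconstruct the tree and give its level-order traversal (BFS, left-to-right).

Inorder:  [4, 5, 21, 28]
Preorder: [21, 5, 4, 28]
Algorithm: preorder visits root first, so consume preorder in order;
for each root, split the current inorder slice at that value into
left-subtree inorder and right-subtree inorder, then recurse.
Recursive splits:
  root=21; inorder splits into left=[4, 5], right=[28]
  root=5; inorder splits into left=[4], right=[]
  root=4; inorder splits into left=[], right=[]
  root=28; inorder splits into left=[], right=[]
Reconstructed level-order: [21, 5, 28, 4]


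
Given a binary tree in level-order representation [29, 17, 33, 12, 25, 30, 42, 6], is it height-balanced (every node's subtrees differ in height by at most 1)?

Tree (level-order array): [29, 17, 33, 12, 25, 30, 42, 6]
Definition: a tree is height-balanced if, at every node, |h(left) - h(right)| <= 1 (empty subtree has height -1).
Bottom-up per-node check:
  node 6: h_left=-1, h_right=-1, diff=0 [OK], height=0
  node 12: h_left=0, h_right=-1, diff=1 [OK], height=1
  node 25: h_left=-1, h_right=-1, diff=0 [OK], height=0
  node 17: h_left=1, h_right=0, diff=1 [OK], height=2
  node 30: h_left=-1, h_right=-1, diff=0 [OK], height=0
  node 42: h_left=-1, h_right=-1, diff=0 [OK], height=0
  node 33: h_left=0, h_right=0, diff=0 [OK], height=1
  node 29: h_left=2, h_right=1, diff=1 [OK], height=3
All nodes satisfy the balance condition.
Result: Balanced


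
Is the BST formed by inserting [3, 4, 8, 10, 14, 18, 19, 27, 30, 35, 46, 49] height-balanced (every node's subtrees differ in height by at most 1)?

Tree (level-order array): [3, None, 4, None, 8, None, 10, None, 14, None, 18, None, 19, None, 27, None, 30, None, 35, None, 46, None, 49]
Definition: a tree is height-balanced if, at every node, |h(left) - h(right)| <= 1 (empty subtree has height -1).
Bottom-up per-node check:
  node 49: h_left=-1, h_right=-1, diff=0 [OK], height=0
  node 46: h_left=-1, h_right=0, diff=1 [OK], height=1
  node 35: h_left=-1, h_right=1, diff=2 [FAIL (|-1-1|=2 > 1)], height=2
  node 30: h_left=-1, h_right=2, diff=3 [FAIL (|-1-2|=3 > 1)], height=3
  node 27: h_left=-1, h_right=3, diff=4 [FAIL (|-1-3|=4 > 1)], height=4
  node 19: h_left=-1, h_right=4, diff=5 [FAIL (|-1-4|=5 > 1)], height=5
  node 18: h_left=-1, h_right=5, diff=6 [FAIL (|-1-5|=6 > 1)], height=6
  node 14: h_left=-1, h_right=6, diff=7 [FAIL (|-1-6|=7 > 1)], height=7
  node 10: h_left=-1, h_right=7, diff=8 [FAIL (|-1-7|=8 > 1)], height=8
  node 8: h_left=-1, h_right=8, diff=9 [FAIL (|-1-8|=9 > 1)], height=9
  node 4: h_left=-1, h_right=9, diff=10 [FAIL (|-1-9|=10 > 1)], height=10
  node 3: h_left=-1, h_right=10, diff=11 [FAIL (|-1-10|=11 > 1)], height=11
Node 35 violates the condition: |-1 - 1| = 2 > 1.
Result: Not balanced


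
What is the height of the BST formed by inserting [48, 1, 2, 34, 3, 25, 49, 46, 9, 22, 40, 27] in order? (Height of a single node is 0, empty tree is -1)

Insertion order: [48, 1, 2, 34, 3, 25, 49, 46, 9, 22, 40, 27]
Tree (level-order array): [48, 1, 49, None, 2, None, None, None, 34, 3, 46, None, 25, 40, None, 9, 27, None, None, None, 22]
Compute height bottom-up (empty subtree = -1):
  height(22) = 1 + max(-1, -1) = 0
  height(9) = 1 + max(-1, 0) = 1
  height(27) = 1 + max(-1, -1) = 0
  height(25) = 1 + max(1, 0) = 2
  height(3) = 1 + max(-1, 2) = 3
  height(40) = 1 + max(-1, -1) = 0
  height(46) = 1 + max(0, -1) = 1
  height(34) = 1 + max(3, 1) = 4
  height(2) = 1 + max(-1, 4) = 5
  height(1) = 1 + max(-1, 5) = 6
  height(49) = 1 + max(-1, -1) = 0
  height(48) = 1 + max(6, 0) = 7
Height = 7


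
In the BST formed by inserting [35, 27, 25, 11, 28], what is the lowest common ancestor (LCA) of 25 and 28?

Tree insertion order: [35, 27, 25, 11, 28]
Tree (level-order array): [35, 27, None, 25, 28, 11]
In a BST, the LCA of p=25, q=28 is the first node v on the
root-to-leaf path with p <= v <= q (go left if both < v, right if both > v).
Walk from root:
  at 35: both 25 and 28 < 35, go left
  at 27: 25 <= 27 <= 28, this is the LCA
LCA = 27


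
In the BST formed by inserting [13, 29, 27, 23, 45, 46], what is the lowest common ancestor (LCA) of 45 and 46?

Tree insertion order: [13, 29, 27, 23, 45, 46]
Tree (level-order array): [13, None, 29, 27, 45, 23, None, None, 46]
In a BST, the LCA of p=45, q=46 is the first node v on the
root-to-leaf path with p <= v <= q (go left if both < v, right if both > v).
Walk from root:
  at 13: both 45 and 46 > 13, go right
  at 29: both 45 and 46 > 29, go right
  at 45: 45 <= 45 <= 46, this is the LCA
LCA = 45


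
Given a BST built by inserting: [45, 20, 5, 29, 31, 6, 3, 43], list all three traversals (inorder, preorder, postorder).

Tree insertion order: [45, 20, 5, 29, 31, 6, 3, 43]
Tree (level-order array): [45, 20, None, 5, 29, 3, 6, None, 31, None, None, None, None, None, 43]
Inorder (L, root, R): [3, 5, 6, 20, 29, 31, 43, 45]
Preorder (root, L, R): [45, 20, 5, 3, 6, 29, 31, 43]
Postorder (L, R, root): [3, 6, 5, 43, 31, 29, 20, 45]


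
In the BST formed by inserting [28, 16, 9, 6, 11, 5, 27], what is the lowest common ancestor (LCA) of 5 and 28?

Tree insertion order: [28, 16, 9, 6, 11, 5, 27]
Tree (level-order array): [28, 16, None, 9, 27, 6, 11, None, None, 5]
In a BST, the LCA of p=5, q=28 is the first node v on the
root-to-leaf path with p <= v <= q (go left if both < v, right if both > v).
Walk from root:
  at 28: 5 <= 28 <= 28, this is the LCA
LCA = 28


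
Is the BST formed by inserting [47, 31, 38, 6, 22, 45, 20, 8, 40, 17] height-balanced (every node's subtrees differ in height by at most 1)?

Tree (level-order array): [47, 31, None, 6, 38, None, 22, None, 45, 20, None, 40, None, 8, None, None, None, None, 17]
Definition: a tree is height-balanced if, at every node, |h(left) - h(right)| <= 1 (empty subtree has height -1).
Bottom-up per-node check:
  node 17: h_left=-1, h_right=-1, diff=0 [OK], height=0
  node 8: h_left=-1, h_right=0, diff=1 [OK], height=1
  node 20: h_left=1, h_right=-1, diff=2 [FAIL (|1--1|=2 > 1)], height=2
  node 22: h_left=2, h_right=-1, diff=3 [FAIL (|2--1|=3 > 1)], height=3
  node 6: h_left=-1, h_right=3, diff=4 [FAIL (|-1-3|=4 > 1)], height=4
  node 40: h_left=-1, h_right=-1, diff=0 [OK], height=0
  node 45: h_left=0, h_right=-1, diff=1 [OK], height=1
  node 38: h_left=-1, h_right=1, diff=2 [FAIL (|-1-1|=2 > 1)], height=2
  node 31: h_left=4, h_right=2, diff=2 [FAIL (|4-2|=2 > 1)], height=5
  node 47: h_left=5, h_right=-1, diff=6 [FAIL (|5--1|=6 > 1)], height=6
Node 20 violates the condition: |1 - -1| = 2 > 1.
Result: Not balanced


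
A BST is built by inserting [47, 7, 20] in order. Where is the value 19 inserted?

Starting tree (level order): [47, 7, None, None, 20]
Insertion path: 47 -> 7 -> 20
Result: insert 19 as left child of 20
Final tree (level order): [47, 7, None, None, 20, 19]


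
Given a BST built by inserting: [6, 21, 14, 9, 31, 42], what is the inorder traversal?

Tree insertion order: [6, 21, 14, 9, 31, 42]
Tree (level-order array): [6, None, 21, 14, 31, 9, None, None, 42]
Inorder traversal: [6, 9, 14, 21, 31, 42]


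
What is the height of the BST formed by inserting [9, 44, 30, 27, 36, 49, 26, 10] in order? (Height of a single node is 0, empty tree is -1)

Insertion order: [9, 44, 30, 27, 36, 49, 26, 10]
Tree (level-order array): [9, None, 44, 30, 49, 27, 36, None, None, 26, None, None, None, 10]
Compute height bottom-up (empty subtree = -1):
  height(10) = 1 + max(-1, -1) = 0
  height(26) = 1 + max(0, -1) = 1
  height(27) = 1 + max(1, -1) = 2
  height(36) = 1 + max(-1, -1) = 0
  height(30) = 1 + max(2, 0) = 3
  height(49) = 1 + max(-1, -1) = 0
  height(44) = 1 + max(3, 0) = 4
  height(9) = 1 + max(-1, 4) = 5
Height = 5


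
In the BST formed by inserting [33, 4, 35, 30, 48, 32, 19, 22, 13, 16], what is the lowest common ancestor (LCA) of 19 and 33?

Tree insertion order: [33, 4, 35, 30, 48, 32, 19, 22, 13, 16]
Tree (level-order array): [33, 4, 35, None, 30, None, 48, 19, 32, None, None, 13, 22, None, None, None, 16]
In a BST, the LCA of p=19, q=33 is the first node v on the
root-to-leaf path with p <= v <= q (go left if both < v, right if both > v).
Walk from root:
  at 33: 19 <= 33 <= 33, this is the LCA
LCA = 33


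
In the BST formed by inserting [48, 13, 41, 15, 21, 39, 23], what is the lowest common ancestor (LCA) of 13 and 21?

Tree insertion order: [48, 13, 41, 15, 21, 39, 23]
Tree (level-order array): [48, 13, None, None, 41, 15, None, None, 21, None, 39, 23]
In a BST, the LCA of p=13, q=21 is the first node v on the
root-to-leaf path with p <= v <= q (go left if both < v, right if both > v).
Walk from root:
  at 48: both 13 and 21 < 48, go left
  at 13: 13 <= 13 <= 21, this is the LCA
LCA = 13


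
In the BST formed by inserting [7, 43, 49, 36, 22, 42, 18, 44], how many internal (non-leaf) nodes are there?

Tree built from: [7, 43, 49, 36, 22, 42, 18, 44]
Tree (level-order array): [7, None, 43, 36, 49, 22, 42, 44, None, 18]
Rule: An internal node has at least one child.
Per-node child counts:
  node 7: 1 child(ren)
  node 43: 2 child(ren)
  node 36: 2 child(ren)
  node 22: 1 child(ren)
  node 18: 0 child(ren)
  node 42: 0 child(ren)
  node 49: 1 child(ren)
  node 44: 0 child(ren)
Matching nodes: [7, 43, 36, 22, 49]
Count of internal (non-leaf) nodes: 5


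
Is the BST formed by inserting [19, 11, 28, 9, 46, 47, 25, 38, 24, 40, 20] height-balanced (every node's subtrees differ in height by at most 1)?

Tree (level-order array): [19, 11, 28, 9, None, 25, 46, None, None, 24, None, 38, 47, 20, None, None, 40]
Definition: a tree is height-balanced if, at every node, |h(left) - h(right)| <= 1 (empty subtree has height -1).
Bottom-up per-node check:
  node 9: h_left=-1, h_right=-1, diff=0 [OK], height=0
  node 11: h_left=0, h_right=-1, diff=1 [OK], height=1
  node 20: h_left=-1, h_right=-1, diff=0 [OK], height=0
  node 24: h_left=0, h_right=-1, diff=1 [OK], height=1
  node 25: h_left=1, h_right=-1, diff=2 [FAIL (|1--1|=2 > 1)], height=2
  node 40: h_left=-1, h_right=-1, diff=0 [OK], height=0
  node 38: h_left=-1, h_right=0, diff=1 [OK], height=1
  node 47: h_left=-1, h_right=-1, diff=0 [OK], height=0
  node 46: h_left=1, h_right=0, diff=1 [OK], height=2
  node 28: h_left=2, h_right=2, diff=0 [OK], height=3
  node 19: h_left=1, h_right=3, diff=2 [FAIL (|1-3|=2 > 1)], height=4
Node 25 violates the condition: |1 - -1| = 2 > 1.
Result: Not balanced


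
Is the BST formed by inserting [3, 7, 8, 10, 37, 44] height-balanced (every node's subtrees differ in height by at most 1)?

Tree (level-order array): [3, None, 7, None, 8, None, 10, None, 37, None, 44]
Definition: a tree is height-balanced if, at every node, |h(left) - h(right)| <= 1 (empty subtree has height -1).
Bottom-up per-node check:
  node 44: h_left=-1, h_right=-1, diff=0 [OK], height=0
  node 37: h_left=-1, h_right=0, diff=1 [OK], height=1
  node 10: h_left=-1, h_right=1, diff=2 [FAIL (|-1-1|=2 > 1)], height=2
  node 8: h_left=-1, h_right=2, diff=3 [FAIL (|-1-2|=3 > 1)], height=3
  node 7: h_left=-1, h_right=3, diff=4 [FAIL (|-1-3|=4 > 1)], height=4
  node 3: h_left=-1, h_right=4, diff=5 [FAIL (|-1-4|=5 > 1)], height=5
Node 10 violates the condition: |-1 - 1| = 2 > 1.
Result: Not balanced


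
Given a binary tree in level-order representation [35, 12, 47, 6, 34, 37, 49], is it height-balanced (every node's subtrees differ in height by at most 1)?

Tree (level-order array): [35, 12, 47, 6, 34, 37, 49]
Definition: a tree is height-balanced if, at every node, |h(left) - h(right)| <= 1 (empty subtree has height -1).
Bottom-up per-node check:
  node 6: h_left=-1, h_right=-1, diff=0 [OK], height=0
  node 34: h_left=-1, h_right=-1, diff=0 [OK], height=0
  node 12: h_left=0, h_right=0, diff=0 [OK], height=1
  node 37: h_left=-1, h_right=-1, diff=0 [OK], height=0
  node 49: h_left=-1, h_right=-1, diff=0 [OK], height=0
  node 47: h_left=0, h_right=0, diff=0 [OK], height=1
  node 35: h_left=1, h_right=1, diff=0 [OK], height=2
All nodes satisfy the balance condition.
Result: Balanced


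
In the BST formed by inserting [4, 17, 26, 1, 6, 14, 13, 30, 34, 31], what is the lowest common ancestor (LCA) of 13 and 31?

Tree insertion order: [4, 17, 26, 1, 6, 14, 13, 30, 34, 31]
Tree (level-order array): [4, 1, 17, None, None, 6, 26, None, 14, None, 30, 13, None, None, 34, None, None, 31]
In a BST, the LCA of p=13, q=31 is the first node v on the
root-to-leaf path with p <= v <= q (go left if both < v, right if both > v).
Walk from root:
  at 4: both 13 and 31 > 4, go right
  at 17: 13 <= 17 <= 31, this is the LCA
LCA = 17


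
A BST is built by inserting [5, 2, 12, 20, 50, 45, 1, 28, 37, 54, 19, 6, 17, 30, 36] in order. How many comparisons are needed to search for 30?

Search path for 30: 5 -> 12 -> 20 -> 50 -> 45 -> 28 -> 37 -> 30
Found: True
Comparisons: 8


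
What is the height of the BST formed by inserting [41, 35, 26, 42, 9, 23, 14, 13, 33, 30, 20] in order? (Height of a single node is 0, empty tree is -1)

Insertion order: [41, 35, 26, 42, 9, 23, 14, 13, 33, 30, 20]
Tree (level-order array): [41, 35, 42, 26, None, None, None, 9, 33, None, 23, 30, None, 14, None, None, None, 13, 20]
Compute height bottom-up (empty subtree = -1):
  height(13) = 1 + max(-1, -1) = 0
  height(20) = 1 + max(-1, -1) = 0
  height(14) = 1 + max(0, 0) = 1
  height(23) = 1 + max(1, -1) = 2
  height(9) = 1 + max(-1, 2) = 3
  height(30) = 1 + max(-1, -1) = 0
  height(33) = 1 + max(0, -1) = 1
  height(26) = 1 + max(3, 1) = 4
  height(35) = 1 + max(4, -1) = 5
  height(42) = 1 + max(-1, -1) = 0
  height(41) = 1 + max(5, 0) = 6
Height = 6


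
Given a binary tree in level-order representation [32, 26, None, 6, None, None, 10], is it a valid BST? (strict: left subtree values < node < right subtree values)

Level-order array: [32, 26, None, 6, None, None, 10]
Validate using subtree bounds (lo, hi): at each node, require lo < value < hi,
then recurse left with hi=value and right with lo=value.
Preorder trace (stopping at first violation):
  at node 32 with bounds (-inf, +inf): OK
  at node 26 with bounds (-inf, 32): OK
  at node 6 with bounds (-inf, 26): OK
  at node 10 with bounds (6, 26): OK
No violation found at any node.
Result: Valid BST


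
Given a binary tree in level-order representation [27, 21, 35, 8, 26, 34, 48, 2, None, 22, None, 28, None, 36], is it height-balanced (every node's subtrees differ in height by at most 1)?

Tree (level-order array): [27, 21, 35, 8, 26, 34, 48, 2, None, 22, None, 28, None, 36]
Definition: a tree is height-balanced if, at every node, |h(left) - h(right)| <= 1 (empty subtree has height -1).
Bottom-up per-node check:
  node 2: h_left=-1, h_right=-1, diff=0 [OK], height=0
  node 8: h_left=0, h_right=-1, diff=1 [OK], height=1
  node 22: h_left=-1, h_right=-1, diff=0 [OK], height=0
  node 26: h_left=0, h_right=-1, diff=1 [OK], height=1
  node 21: h_left=1, h_right=1, diff=0 [OK], height=2
  node 28: h_left=-1, h_right=-1, diff=0 [OK], height=0
  node 34: h_left=0, h_right=-1, diff=1 [OK], height=1
  node 36: h_left=-1, h_right=-1, diff=0 [OK], height=0
  node 48: h_left=0, h_right=-1, diff=1 [OK], height=1
  node 35: h_left=1, h_right=1, diff=0 [OK], height=2
  node 27: h_left=2, h_right=2, diff=0 [OK], height=3
All nodes satisfy the balance condition.
Result: Balanced


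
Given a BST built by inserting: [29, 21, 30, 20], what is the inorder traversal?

Tree insertion order: [29, 21, 30, 20]
Tree (level-order array): [29, 21, 30, 20]
Inorder traversal: [20, 21, 29, 30]


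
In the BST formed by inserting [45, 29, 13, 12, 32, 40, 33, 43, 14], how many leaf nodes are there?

Tree built from: [45, 29, 13, 12, 32, 40, 33, 43, 14]
Tree (level-order array): [45, 29, None, 13, 32, 12, 14, None, 40, None, None, None, None, 33, 43]
Rule: A leaf has 0 children.
Per-node child counts:
  node 45: 1 child(ren)
  node 29: 2 child(ren)
  node 13: 2 child(ren)
  node 12: 0 child(ren)
  node 14: 0 child(ren)
  node 32: 1 child(ren)
  node 40: 2 child(ren)
  node 33: 0 child(ren)
  node 43: 0 child(ren)
Matching nodes: [12, 14, 33, 43]
Count of leaf nodes: 4


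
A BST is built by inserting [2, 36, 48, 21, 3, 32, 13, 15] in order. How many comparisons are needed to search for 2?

Search path for 2: 2
Found: True
Comparisons: 1


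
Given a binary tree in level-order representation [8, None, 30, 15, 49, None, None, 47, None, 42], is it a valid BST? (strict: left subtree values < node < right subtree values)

Level-order array: [8, None, 30, 15, 49, None, None, 47, None, 42]
Validate using subtree bounds (lo, hi): at each node, require lo < value < hi,
then recurse left with hi=value and right with lo=value.
Preorder trace (stopping at first violation):
  at node 8 with bounds (-inf, +inf): OK
  at node 30 with bounds (8, +inf): OK
  at node 15 with bounds (8, 30): OK
  at node 49 with bounds (30, +inf): OK
  at node 47 with bounds (30, 49): OK
  at node 42 with bounds (30, 47): OK
No violation found at any node.
Result: Valid BST


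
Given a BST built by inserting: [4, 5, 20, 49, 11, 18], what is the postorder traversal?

Tree insertion order: [4, 5, 20, 49, 11, 18]
Tree (level-order array): [4, None, 5, None, 20, 11, 49, None, 18]
Postorder traversal: [18, 11, 49, 20, 5, 4]


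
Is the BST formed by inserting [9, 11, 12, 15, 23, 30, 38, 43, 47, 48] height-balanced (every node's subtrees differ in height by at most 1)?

Tree (level-order array): [9, None, 11, None, 12, None, 15, None, 23, None, 30, None, 38, None, 43, None, 47, None, 48]
Definition: a tree is height-balanced if, at every node, |h(left) - h(right)| <= 1 (empty subtree has height -1).
Bottom-up per-node check:
  node 48: h_left=-1, h_right=-1, diff=0 [OK], height=0
  node 47: h_left=-1, h_right=0, diff=1 [OK], height=1
  node 43: h_left=-1, h_right=1, diff=2 [FAIL (|-1-1|=2 > 1)], height=2
  node 38: h_left=-1, h_right=2, diff=3 [FAIL (|-1-2|=3 > 1)], height=3
  node 30: h_left=-1, h_right=3, diff=4 [FAIL (|-1-3|=4 > 1)], height=4
  node 23: h_left=-1, h_right=4, diff=5 [FAIL (|-1-4|=5 > 1)], height=5
  node 15: h_left=-1, h_right=5, diff=6 [FAIL (|-1-5|=6 > 1)], height=6
  node 12: h_left=-1, h_right=6, diff=7 [FAIL (|-1-6|=7 > 1)], height=7
  node 11: h_left=-1, h_right=7, diff=8 [FAIL (|-1-7|=8 > 1)], height=8
  node 9: h_left=-1, h_right=8, diff=9 [FAIL (|-1-8|=9 > 1)], height=9
Node 43 violates the condition: |-1 - 1| = 2 > 1.
Result: Not balanced


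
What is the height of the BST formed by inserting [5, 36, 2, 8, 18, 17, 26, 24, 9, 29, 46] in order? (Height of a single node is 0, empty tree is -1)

Insertion order: [5, 36, 2, 8, 18, 17, 26, 24, 9, 29, 46]
Tree (level-order array): [5, 2, 36, None, None, 8, 46, None, 18, None, None, 17, 26, 9, None, 24, 29]
Compute height bottom-up (empty subtree = -1):
  height(2) = 1 + max(-1, -1) = 0
  height(9) = 1 + max(-1, -1) = 0
  height(17) = 1 + max(0, -1) = 1
  height(24) = 1 + max(-1, -1) = 0
  height(29) = 1 + max(-1, -1) = 0
  height(26) = 1 + max(0, 0) = 1
  height(18) = 1 + max(1, 1) = 2
  height(8) = 1 + max(-1, 2) = 3
  height(46) = 1 + max(-1, -1) = 0
  height(36) = 1 + max(3, 0) = 4
  height(5) = 1 + max(0, 4) = 5
Height = 5


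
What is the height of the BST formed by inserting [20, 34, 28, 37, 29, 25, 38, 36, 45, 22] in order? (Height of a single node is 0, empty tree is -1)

Insertion order: [20, 34, 28, 37, 29, 25, 38, 36, 45, 22]
Tree (level-order array): [20, None, 34, 28, 37, 25, 29, 36, 38, 22, None, None, None, None, None, None, 45]
Compute height bottom-up (empty subtree = -1):
  height(22) = 1 + max(-1, -1) = 0
  height(25) = 1 + max(0, -1) = 1
  height(29) = 1 + max(-1, -1) = 0
  height(28) = 1 + max(1, 0) = 2
  height(36) = 1 + max(-1, -1) = 0
  height(45) = 1 + max(-1, -1) = 0
  height(38) = 1 + max(-1, 0) = 1
  height(37) = 1 + max(0, 1) = 2
  height(34) = 1 + max(2, 2) = 3
  height(20) = 1 + max(-1, 3) = 4
Height = 4


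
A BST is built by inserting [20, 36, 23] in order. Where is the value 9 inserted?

Starting tree (level order): [20, None, 36, 23]
Insertion path: 20
Result: insert 9 as left child of 20
Final tree (level order): [20, 9, 36, None, None, 23]


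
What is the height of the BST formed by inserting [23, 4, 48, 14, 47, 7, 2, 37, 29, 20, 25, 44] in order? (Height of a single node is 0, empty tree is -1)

Insertion order: [23, 4, 48, 14, 47, 7, 2, 37, 29, 20, 25, 44]
Tree (level-order array): [23, 4, 48, 2, 14, 47, None, None, None, 7, 20, 37, None, None, None, None, None, 29, 44, 25]
Compute height bottom-up (empty subtree = -1):
  height(2) = 1 + max(-1, -1) = 0
  height(7) = 1 + max(-1, -1) = 0
  height(20) = 1 + max(-1, -1) = 0
  height(14) = 1 + max(0, 0) = 1
  height(4) = 1 + max(0, 1) = 2
  height(25) = 1 + max(-1, -1) = 0
  height(29) = 1 + max(0, -1) = 1
  height(44) = 1 + max(-1, -1) = 0
  height(37) = 1 + max(1, 0) = 2
  height(47) = 1 + max(2, -1) = 3
  height(48) = 1 + max(3, -1) = 4
  height(23) = 1 + max(2, 4) = 5
Height = 5
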